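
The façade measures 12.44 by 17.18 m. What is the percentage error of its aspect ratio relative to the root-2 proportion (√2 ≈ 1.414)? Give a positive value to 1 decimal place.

2.3%

Ratio = 17.18 / 12.44 ≈ 1.3810.
Ideal root-2 ≈ 1.4142. |1.3810 − 1.4142| / 1.4142 ≈ 2.35% → 2.3%.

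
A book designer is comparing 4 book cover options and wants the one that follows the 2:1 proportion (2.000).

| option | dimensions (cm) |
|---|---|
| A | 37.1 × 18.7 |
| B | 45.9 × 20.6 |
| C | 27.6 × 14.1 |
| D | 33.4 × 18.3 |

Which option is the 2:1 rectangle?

Ratios (long/short): A ≈ 1.984; B ≈ 2.228; C ≈ 1.957; D ≈ 1.825.
2:1 ≈ 2.000; option A is nearest (Δ 0.016).

A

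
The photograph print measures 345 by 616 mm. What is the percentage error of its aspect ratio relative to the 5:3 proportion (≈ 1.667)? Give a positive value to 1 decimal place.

7.1%

Ratio = 616 / 345 ≈ 1.7855.
Ideal 5:3 ≈ 1.6667. |1.7855 − 1.6667| / 1.6667 ≈ 7.13% → 7.1%.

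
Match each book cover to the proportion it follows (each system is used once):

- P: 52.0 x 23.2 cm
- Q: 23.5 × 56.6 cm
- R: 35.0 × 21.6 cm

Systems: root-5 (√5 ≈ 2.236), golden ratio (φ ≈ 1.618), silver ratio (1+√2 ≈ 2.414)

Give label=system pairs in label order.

Ratios: P ≈ 2.241; Q ≈ 2.409; R ≈ 1.620.
Targets: root-5 ≈ 2.236; golden ratio ≈ 1.618; silver ratio ≈ 2.414.

P=root-5, Q=silver ratio, R=golden ratio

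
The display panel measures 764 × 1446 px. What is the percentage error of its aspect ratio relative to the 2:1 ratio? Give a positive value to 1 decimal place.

5.4%

Ratio = 1446 / 764 ≈ 1.8927.
Ideal 2:1 = 2.0000. |1.8927 − 2.0000| / 2.0000 ≈ 5.36% → 5.4%.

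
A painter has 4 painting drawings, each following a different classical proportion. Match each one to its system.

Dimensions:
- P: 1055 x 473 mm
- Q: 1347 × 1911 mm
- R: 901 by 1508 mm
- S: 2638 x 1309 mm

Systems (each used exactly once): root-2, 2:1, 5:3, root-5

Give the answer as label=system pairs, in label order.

P = 1055/473 ≈ 2.230 → root-5 (2.236)
Q = 1911/1347 ≈ 1.419 → root-2 (1.414)
R = 1508/901 ≈ 1.674 → 5:3 (1.667)
S = 2638/1309 ≈ 2.015 → 2:1 (2.000)

P=root-5, Q=root-2, R=5:3, S=2:1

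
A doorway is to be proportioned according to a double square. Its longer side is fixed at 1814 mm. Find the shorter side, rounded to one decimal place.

907.0 mm

2:1 = 2.00000.
Shorter side = 1814 ÷ 2.00000 ≈ 907.000 → 907.0 mm.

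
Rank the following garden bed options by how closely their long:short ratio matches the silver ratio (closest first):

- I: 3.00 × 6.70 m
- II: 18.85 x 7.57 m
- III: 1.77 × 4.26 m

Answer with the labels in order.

Ratios: I = 6.70 / 3.00 ≈ 2.233; II = 18.85 / 7.57 ≈ 2.490; III = 4.26 / 1.77 ≈ 2.407.
|Δ from 2.414|: I 0.181; II 0.076; III 0.007.

III, II, I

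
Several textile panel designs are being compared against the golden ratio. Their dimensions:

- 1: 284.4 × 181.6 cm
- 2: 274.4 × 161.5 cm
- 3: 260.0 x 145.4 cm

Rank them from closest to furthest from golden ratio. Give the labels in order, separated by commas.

1: 284.4/181.6 ≈ 1.566 → |1.566 − 1.618| = 0.052
2: 274.4/161.5 ≈ 1.699 → |1.699 − 1.618| = 0.081
3: 260.0/145.4 ≈ 1.788 → |1.788 − 1.618| = 0.170

1, 2, 3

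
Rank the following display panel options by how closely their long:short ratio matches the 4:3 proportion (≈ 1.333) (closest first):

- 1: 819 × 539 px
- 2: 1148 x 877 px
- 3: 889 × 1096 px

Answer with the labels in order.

1: 819/539 ≈ 1.519 → |1.519 − 1.333| = 0.186
2: 1148/877 ≈ 1.309 → |1.309 − 1.333| = 0.024
3: 1096/889 ≈ 1.233 → |1.233 − 1.333| = 0.100

2, 3, 1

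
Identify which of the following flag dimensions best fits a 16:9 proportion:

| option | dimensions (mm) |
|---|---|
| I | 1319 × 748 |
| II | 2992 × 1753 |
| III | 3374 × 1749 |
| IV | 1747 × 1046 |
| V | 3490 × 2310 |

I

Target 16:9 ≈ 1.778.
I: 1.763 (Δ0.015)  II: 1.707 (Δ0.071)  III: 1.929 (Δ0.151)  IV: 1.670 (Δ0.108)  V: 1.511 (Δ0.267)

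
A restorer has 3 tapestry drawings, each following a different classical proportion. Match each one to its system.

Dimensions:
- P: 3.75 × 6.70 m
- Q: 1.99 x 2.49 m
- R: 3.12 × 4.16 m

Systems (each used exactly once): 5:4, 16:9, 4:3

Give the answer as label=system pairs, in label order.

P=16:9, Q=5:4, R=4:3

P = 6.70/3.75 ≈ 1.787 → 16:9 (1.778)
Q = 2.49/1.99 ≈ 1.251 → 5:4 (1.250)
R = 4.16/3.12 ≈ 1.333 → 4:3 (1.333)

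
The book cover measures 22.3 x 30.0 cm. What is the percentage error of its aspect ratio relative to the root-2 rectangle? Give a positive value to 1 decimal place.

4.9%

Ratio = 30.0 / 22.3 ≈ 1.3453.
Ideal root-2 ≈ 1.4142. |1.3453 − 1.4142| / 1.4142 ≈ 4.87% → 4.9%.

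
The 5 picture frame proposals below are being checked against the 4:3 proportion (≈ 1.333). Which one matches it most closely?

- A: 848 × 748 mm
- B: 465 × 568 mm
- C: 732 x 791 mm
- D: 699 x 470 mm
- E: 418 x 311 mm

Ratios (long/short): A ≈ 1.134; B ≈ 1.222; C ≈ 1.081; D ≈ 1.487; E ≈ 1.344.
4:3 ≈ 1.333; option E is nearest (Δ 0.011).

E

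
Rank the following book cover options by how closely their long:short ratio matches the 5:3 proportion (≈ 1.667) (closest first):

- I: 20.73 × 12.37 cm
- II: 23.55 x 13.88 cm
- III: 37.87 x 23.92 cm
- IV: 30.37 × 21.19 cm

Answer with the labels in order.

I, II, III, IV

Ratios: I = 20.73 / 12.37 ≈ 1.676; II = 23.55 / 13.88 ≈ 1.697; III = 37.87 / 23.92 ≈ 1.583; IV = 30.37 / 21.19 ≈ 1.433.
|Δ from 1.667|: I 0.009; II 0.030; III 0.084; IV 0.234.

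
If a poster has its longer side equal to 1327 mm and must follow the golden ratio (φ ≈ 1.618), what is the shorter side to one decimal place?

golden ratio ≈ 1.61803.
Shorter side = 1327 ÷ 1.61803 ≈ 820.133 → 820.1 mm.

820.1 mm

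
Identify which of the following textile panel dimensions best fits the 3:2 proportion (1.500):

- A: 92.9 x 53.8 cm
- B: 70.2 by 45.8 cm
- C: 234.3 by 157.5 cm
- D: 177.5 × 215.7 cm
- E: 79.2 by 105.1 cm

Ratios (long/short): A ≈ 1.727; B ≈ 1.533; C ≈ 1.488; D ≈ 1.215; E ≈ 1.327.
3:2 ≈ 1.500; option C is nearest (Δ 0.012).

C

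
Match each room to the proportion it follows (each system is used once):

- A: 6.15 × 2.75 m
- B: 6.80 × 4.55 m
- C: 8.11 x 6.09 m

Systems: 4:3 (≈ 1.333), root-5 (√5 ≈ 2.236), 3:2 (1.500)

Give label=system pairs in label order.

A=root-5, B=3:2, C=4:3

A = 6.15/2.75 ≈ 2.236 → root-5 (2.236)
B = 6.80/4.55 ≈ 1.495 → 3:2 (1.500)
C = 8.11/6.09 ≈ 1.332 → 4:3 (1.333)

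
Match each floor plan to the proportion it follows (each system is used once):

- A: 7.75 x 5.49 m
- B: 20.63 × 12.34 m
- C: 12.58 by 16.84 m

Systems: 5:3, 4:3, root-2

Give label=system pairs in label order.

A = 7.75/5.49 ≈ 1.412 → root-2 (1.414)
B = 20.63/12.34 ≈ 1.672 → 5:3 (1.667)
C = 16.84/12.58 ≈ 1.339 → 4:3 (1.333)

A=root-2, B=5:3, C=4:3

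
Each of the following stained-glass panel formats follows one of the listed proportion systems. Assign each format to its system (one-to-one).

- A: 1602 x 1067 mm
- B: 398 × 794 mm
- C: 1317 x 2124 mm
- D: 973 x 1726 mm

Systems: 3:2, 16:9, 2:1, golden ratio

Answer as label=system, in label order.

A = 1602/1067 ≈ 1.501 → 3:2 (1.500)
B = 794/398 ≈ 1.995 → 2:1 (2.000)
C = 2124/1317 ≈ 1.613 → golden ratio (1.618)
D = 1726/973 ≈ 1.774 → 16:9 (1.778)

A=3:2, B=2:1, C=golden ratio, D=16:9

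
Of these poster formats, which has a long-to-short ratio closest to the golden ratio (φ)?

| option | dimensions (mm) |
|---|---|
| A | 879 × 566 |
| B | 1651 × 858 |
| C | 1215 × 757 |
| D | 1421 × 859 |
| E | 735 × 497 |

Ratios (long/short): A ≈ 1.553; B ≈ 1.924; C ≈ 1.605; D ≈ 1.654; E ≈ 1.479.
golden ratio ≈ 1.618; option C is nearest (Δ 0.013).

C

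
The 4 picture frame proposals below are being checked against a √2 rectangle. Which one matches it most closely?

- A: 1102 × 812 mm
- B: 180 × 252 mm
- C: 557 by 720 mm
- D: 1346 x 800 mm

Ratios (long/short): A ≈ 1.357; B ≈ 1.400; C ≈ 1.293; D ≈ 1.683.
root-2 ≈ 1.414; option B is nearest (Δ 0.014).

B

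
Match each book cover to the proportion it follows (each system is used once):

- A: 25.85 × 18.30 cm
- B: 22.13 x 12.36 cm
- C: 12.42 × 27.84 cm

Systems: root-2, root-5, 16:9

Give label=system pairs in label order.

Ratios: A ≈ 1.413; B ≈ 1.790; C ≈ 2.242.
Targets: root-2 ≈ 1.414; root-5 ≈ 2.236; 16:9 ≈ 1.778.

A=root-2, B=16:9, C=root-5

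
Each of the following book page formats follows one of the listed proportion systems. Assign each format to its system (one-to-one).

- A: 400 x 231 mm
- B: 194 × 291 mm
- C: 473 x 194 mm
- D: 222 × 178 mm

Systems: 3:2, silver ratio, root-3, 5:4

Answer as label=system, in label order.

A=root-3, B=3:2, C=silver ratio, D=5:4

Ratios: A ≈ 1.732; B ≈ 1.500; C ≈ 2.438; D ≈ 1.247.
Targets: 3:2 ≈ 1.500; silver ratio ≈ 2.414; root-3 ≈ 1.732; 5:4 ≈ 1.250.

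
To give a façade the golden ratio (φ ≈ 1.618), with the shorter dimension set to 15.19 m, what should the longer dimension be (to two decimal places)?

24.58 m

golden ratio ≈ 1.61803.
Longer side = 15.19 × 1.61803 ≈ 24.5779 → 24.58 m.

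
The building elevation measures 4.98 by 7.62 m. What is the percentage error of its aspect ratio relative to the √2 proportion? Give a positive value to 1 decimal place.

Ratio = 7.62 / 4.98 ≈ 1.5301.
Ideal root-2 ≈ 1.4142. |1.5301 − 1.4142| / 1.4142 ≈ 8.20% → 8.2%.

8.2%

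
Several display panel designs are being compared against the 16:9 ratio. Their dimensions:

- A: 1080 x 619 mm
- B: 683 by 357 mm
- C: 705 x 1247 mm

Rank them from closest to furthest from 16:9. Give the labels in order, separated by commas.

A: 1080/619 ≈ 1.745 → |1.745 − 1.778| = 0.033
B: 683/357 ≈ 1.913 → |1.913 − 1.778| = 0.135
C: 1247/705 ≈ 1.769 → |1.769 − 1.778| = 0.009

C, A, B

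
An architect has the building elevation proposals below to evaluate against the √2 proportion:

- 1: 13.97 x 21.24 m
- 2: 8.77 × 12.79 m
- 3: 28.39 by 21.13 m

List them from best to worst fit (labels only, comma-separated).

2, 3, 1

1: 21.24/13.97 ≈ 1.520 → |1.520 − 1.414| = 0.106
2: 12.79/8.77 ≈ 1.458 → |1.458 − 1.414| = 0.044
3: 28.39/21.13 ≈ 1.344 → |1.344 − 1.414| = 0.070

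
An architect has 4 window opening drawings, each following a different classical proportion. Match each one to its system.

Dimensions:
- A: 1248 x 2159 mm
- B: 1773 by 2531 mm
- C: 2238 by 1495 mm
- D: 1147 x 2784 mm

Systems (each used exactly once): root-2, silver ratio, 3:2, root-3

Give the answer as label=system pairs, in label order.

A=root-3, B=root-2, C=3:2, D=silver ratio

A = 2159/1248 ≈ 1.730 → root-3 (1.732)
B = 2531/1773 ≈ 1.428 → root-2 (1.414)
C = 2238/1495 ≈ 1.497 → 3:2 (1.500)
D = 2784/1147 ≈ 2.427 → silver ratio (2.414)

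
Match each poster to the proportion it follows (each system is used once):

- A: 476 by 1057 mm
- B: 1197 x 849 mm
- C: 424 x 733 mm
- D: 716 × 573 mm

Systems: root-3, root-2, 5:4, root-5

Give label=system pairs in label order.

Ratios: A ≈ 2.221; B ≈ 1.410; C ≈ 1.729; D ≈ 1.250.
Targets: root-3 ≈ 1.732; root-2 ≈ 1.414; 5:4 ≈ 1.250; root-5 ≈ 2.236.

A=root-5, B=root-2, C=root-3, D=5:4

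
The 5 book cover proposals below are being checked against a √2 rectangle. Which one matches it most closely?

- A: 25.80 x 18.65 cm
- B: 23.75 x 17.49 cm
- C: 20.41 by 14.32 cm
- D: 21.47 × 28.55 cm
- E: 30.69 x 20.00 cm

C

Ratios (long/short): A ≈ 1.383; B ≈ 1.358; C ≈ 1.425; D ≈ 1.330; E ≈ 1.534.
root-2 ≈ 1.414; option C is nearest (Δ 0.011).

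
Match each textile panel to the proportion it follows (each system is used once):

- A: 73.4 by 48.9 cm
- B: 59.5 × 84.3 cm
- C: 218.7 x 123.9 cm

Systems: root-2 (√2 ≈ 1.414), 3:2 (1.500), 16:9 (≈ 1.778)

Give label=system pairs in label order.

A=3:2, B=root-2, C=16:9

Ratios: A ≈ 1.501; B ≈ 1.417; C ≈ 1.765.
Targets: root-2 ≈ 1.414; 3:2 ≈ 1.500; 16:9 ≈ 1.778.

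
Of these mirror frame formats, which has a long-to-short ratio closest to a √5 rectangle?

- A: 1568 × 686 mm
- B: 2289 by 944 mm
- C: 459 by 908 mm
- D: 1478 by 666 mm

Ratios (long/short): A ≈ 2.286; B ≈ 2.425; C ≈ 1.978; D ≈ 2.219.
root-5 ≈ 2.236; option D is nearest (Δ 0.017).

D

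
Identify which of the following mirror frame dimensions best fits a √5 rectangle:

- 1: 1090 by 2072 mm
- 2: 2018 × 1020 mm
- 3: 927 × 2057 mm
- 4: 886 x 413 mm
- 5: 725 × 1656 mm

Ratios (long/short): 1 ≈ 1.901; 2 ≈ 1.978; 3 ≈ 2.219; 4 ≈ 2.145; 5 ≈ 2.284.
root-5 ≈ 2.236; option 3 is nearest (Δ 0.017).

3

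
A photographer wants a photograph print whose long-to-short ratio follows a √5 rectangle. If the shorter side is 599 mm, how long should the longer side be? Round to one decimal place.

root-5 ≈ 2.23607.
Longer side = 599 × 2.23607 ≈ 1339.406 → 1339.4 mm.

1339.4 mm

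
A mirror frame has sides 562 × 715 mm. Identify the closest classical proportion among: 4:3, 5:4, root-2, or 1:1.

715/562 ≈ 1.272. Nearest candidates are 5:4 (1.250, off by 0.022) and 4:3 (1.333, off by 0.061).

5:4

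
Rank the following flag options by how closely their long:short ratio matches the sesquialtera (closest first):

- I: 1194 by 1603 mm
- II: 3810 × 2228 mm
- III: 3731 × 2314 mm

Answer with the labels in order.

III, I, II

Ratios: I = 1603 / 1194 ≈ 1.343; II = 3810 / 2228 ≈ 1.710; III = 3731 / 2314 ≈ 1.612.
|Δ from 1.500|: I 0.157; II 0.210; III 0.112.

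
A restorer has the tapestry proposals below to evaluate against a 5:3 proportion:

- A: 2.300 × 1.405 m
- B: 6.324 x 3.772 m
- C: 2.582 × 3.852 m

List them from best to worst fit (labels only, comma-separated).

A: 2.300/1.405 ≈ 1.637 → |1.637 − 1.667| = 0.030
B: 6.324/3.772 ≈ 1.677 → |1.677 − 1.667| = 0.010
C: 3.852/2.582 ≈ 1.492 → |1.492 − 1.667| = 0.175

B, A, C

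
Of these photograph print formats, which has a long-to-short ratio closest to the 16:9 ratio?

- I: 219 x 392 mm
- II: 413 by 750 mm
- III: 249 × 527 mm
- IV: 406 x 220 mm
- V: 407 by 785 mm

I

Target 16:9 ≈ 1.778.
I: 1.790 (Δ0.012)  II: 1.816 (Δ0.038)  III: 2.116 (Δ0.338)  IV: 1.845 (Δ0.067)  V: 1.929 (Δ0.151)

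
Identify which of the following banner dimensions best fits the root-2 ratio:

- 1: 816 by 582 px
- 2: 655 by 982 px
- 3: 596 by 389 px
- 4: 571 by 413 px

1

Target root-2 ≈ 1.414.
1: 1.402 (Δ0.012)  2: 1.499 (Δ0.085)  3: 1.532 (Δ0.118)  4: 1.383 (Δ0.031)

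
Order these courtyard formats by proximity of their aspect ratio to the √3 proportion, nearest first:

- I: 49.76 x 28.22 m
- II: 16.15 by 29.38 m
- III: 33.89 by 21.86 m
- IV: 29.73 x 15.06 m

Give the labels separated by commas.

Ratios: I = 49.76 / 28.22 ≈ 1.763; II = 29.38 / 16.15 ≈ 1.819; III = 33.89 / 21.86 ≈ 1.550; IV = 29.73 / 15.06 ≈ 1.974.
|Δ from 1.732|: I 0.031; II 0.087; III 0.182; IV 0.242.

I, II, III, IV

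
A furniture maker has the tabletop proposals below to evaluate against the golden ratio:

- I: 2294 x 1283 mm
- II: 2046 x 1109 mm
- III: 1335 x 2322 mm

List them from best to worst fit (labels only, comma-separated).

III, I, II

I: 2294/1283 ≈ 1.788 → |1.788 − 1.618| = 0.170
II: 2046/1109 ≈ 1.845 → |1.845 − 1.618| = 0.227
III: 2322/1335 ≈ 1.739 → |1.739 − 1.618| = 0.121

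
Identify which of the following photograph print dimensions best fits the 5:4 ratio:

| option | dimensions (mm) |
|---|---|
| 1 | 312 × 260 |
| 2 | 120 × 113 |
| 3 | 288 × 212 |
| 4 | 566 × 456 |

4

Ratios (long/short): 1 ≈ 1.200; 2 ≈ 1.062; 3 ≈ 1.358; 4 ≈ 1.241.
5:4 ≈ 1.250; option 4 is nearest (Δ 0.009).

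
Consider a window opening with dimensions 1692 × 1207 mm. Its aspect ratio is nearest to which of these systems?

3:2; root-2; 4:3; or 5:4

root-2

1692/1207 ≈ 1.402. Nearest candidates are root-2 (1.414, off by 0.012) and 4:3 (1.333, off by 0.069).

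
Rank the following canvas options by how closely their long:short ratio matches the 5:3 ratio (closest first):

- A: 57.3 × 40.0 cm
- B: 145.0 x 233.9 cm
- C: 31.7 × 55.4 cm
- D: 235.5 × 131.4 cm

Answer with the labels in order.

A: 57.3/40.0 ≈ 1.432 → |1.432 − 1.667| = 0.235
B: 233.9/145.0 ≈ 1.613 → |1.613 − 1.667| = 0.054
C: 55.4/31.7 ≈ 1.748 → |1.748 − 1.667| = 0.081
D: 235.5/131.4 ≈ 1.792 → |1.792 − 1.667| = 0.125

B, C, D, A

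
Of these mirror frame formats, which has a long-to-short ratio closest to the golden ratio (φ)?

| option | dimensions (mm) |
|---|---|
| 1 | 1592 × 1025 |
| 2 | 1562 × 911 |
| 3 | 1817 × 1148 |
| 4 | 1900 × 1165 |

4

Ratios (long/short): 1 ≈ 1.553; 2 ≈ 1.715; 3 ≈ 1.583; 4 ≈ 1.631.
golden ratio ≈ 1.618; option 4 is nearest (Δ 0.013).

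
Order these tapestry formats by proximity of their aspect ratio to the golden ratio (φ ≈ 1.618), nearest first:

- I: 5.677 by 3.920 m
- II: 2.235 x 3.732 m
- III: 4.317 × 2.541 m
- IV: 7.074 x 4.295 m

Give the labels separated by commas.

Ratios: I = 5.677 / 3.920 ≈ 1.448; II = 3.732 / 2.235 ≈ 1.670; III = 4.317 / 2.541 ≈ 1.699; IV = 7.074 / 4.295 ≈ 1.647.
|Δ from 1.618|: I 0.170; II 0.052; III 0.081; IV 0.029.

IV, II, III, I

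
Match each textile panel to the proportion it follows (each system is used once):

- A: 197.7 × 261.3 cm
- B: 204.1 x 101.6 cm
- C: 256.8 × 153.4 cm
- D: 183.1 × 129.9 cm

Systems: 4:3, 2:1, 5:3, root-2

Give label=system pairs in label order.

A=4:3, B=2:1, C=5:3, D=root-2

Ratios: A ≈ 1.322; B ≈ 2.009; C ≈ 1.674; D ≈ 1.410.
Targets: 4:3 ≈ 1.333; 2:1 ≈ 2.000; 5:3 ≈ 1.667; root-2 ≈ 1.414.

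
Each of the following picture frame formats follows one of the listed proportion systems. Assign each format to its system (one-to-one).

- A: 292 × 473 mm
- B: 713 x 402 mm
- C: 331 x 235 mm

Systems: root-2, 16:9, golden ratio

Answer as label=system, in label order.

A=golden ratio, B=16:9, C=root-2

Ratios: A ≈ 1.620; B ≈ 1.774; C ≈ 1.409.
Targets: root-2 ≈ 1.414; 16:9 ≈ 1.778; golden ratio ≈ 1.618.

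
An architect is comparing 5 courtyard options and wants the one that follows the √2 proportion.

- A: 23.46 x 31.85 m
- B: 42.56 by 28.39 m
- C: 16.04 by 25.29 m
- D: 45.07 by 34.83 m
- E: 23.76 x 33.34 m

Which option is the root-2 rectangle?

Ratios (long/short): A ≈ 1.358; B ≈ 1.499; C ≈ 1.577; D ≈ 1.294; E ≈ 1.403.
root-2 ≈ 1.414; option E is nearest (Δ 0.011).

E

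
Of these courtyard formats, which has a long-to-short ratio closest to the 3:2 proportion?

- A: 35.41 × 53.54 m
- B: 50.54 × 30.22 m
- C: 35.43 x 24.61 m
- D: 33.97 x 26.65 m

A

Target 3:2 ≈ 1.500.
A: 1.512 (Δ0.012)  B: 1.672 (Δ0.172)  C: 1.440 (Δ0.060)  D: 1.275 (Δ0.225)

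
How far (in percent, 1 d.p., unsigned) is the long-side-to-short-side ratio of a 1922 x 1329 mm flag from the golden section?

Ratio = 1922 / 1329 ≈ 1.4462.
Ideal golden ratio ≈ 1.6180. |1.4462 − 1.6180| / 1.6180 ≈ 10.62% → 10.6%.

10.6%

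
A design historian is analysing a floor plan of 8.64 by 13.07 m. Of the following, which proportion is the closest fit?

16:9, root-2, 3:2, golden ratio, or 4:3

13.07/8.64 ≈ 1.513. Nearest candidates are 3:2 (1.500, off by 0.013) and root-2 (1.414, off by 0.099).

3:2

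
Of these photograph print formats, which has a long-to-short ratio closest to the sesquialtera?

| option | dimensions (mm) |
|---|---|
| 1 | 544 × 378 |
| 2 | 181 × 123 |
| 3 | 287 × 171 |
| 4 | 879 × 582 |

4

Ratios (long/short): 1 ≈ 1.439; 2 ≈ 1.472; 3 ≈ 1.678; 4 ≈ 1.510.
3:2 ≈ 1.500; option 4 is nearest (Δ 0.010).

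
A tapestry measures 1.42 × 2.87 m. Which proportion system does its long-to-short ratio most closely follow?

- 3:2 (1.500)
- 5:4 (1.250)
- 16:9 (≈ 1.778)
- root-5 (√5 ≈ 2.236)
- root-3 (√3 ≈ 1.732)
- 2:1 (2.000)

2:1

Ratio = 2.87 / 1.42 ≈ 2.021.
Distances: 3:2 1.500 (Δ 0.521); 5:4 1.250 (Δ 0.771); 16:9 1.778 (Δ 0.243); root-5 2.236 (Δ 0.215); root-3 1.732 (Δ 0.289); 2:1 2.000 (Δ 0.021).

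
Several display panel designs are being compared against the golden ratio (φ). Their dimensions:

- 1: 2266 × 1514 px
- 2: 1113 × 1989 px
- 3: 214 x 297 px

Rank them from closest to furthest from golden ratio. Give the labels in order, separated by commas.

1, 2, 3

1: 2266/1514 ≈ 1.497 → |1.497 − 1.618| = 0.121
2: 1989/1113 ≈ 1.787 → |1.787 − 1.618| = 0.169
3: 297/214 ≈ 1.388 → |1.388 − 1.618| = 0.230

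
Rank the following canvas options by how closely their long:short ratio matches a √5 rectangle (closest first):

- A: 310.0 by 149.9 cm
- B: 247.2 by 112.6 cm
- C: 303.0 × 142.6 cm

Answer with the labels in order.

B, C, A

Ratios: A = 310.0 / 149.9 ≈ 2.068; B = 247.2 / 112.6 ≈ 2.195; C = 303.0 / 142.6 ≈ 2.125.
|Δ from 2.236|: A 0.168; B 0.041; C 0.111.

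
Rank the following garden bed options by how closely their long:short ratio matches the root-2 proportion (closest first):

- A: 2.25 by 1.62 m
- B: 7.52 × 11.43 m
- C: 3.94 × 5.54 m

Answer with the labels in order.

C, A, B

Ratios: A = 2.25 / 1.62 ≈ 1.389; B = 11.43 / 7.52 ≈ 1.520; C = 5.54 / 3.94 ≈ 1.406.
|Δ from 1.414|: A 0.025; B 0.106; C 0.008.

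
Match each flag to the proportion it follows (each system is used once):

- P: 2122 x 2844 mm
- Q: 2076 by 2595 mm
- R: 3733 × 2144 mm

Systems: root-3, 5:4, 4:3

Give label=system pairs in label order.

P=4:3, Q=5:4, R=root-3

Ratios: P ≈ 1.340; Q ≈ 1.250; R ≈ 1.741.
Targets: root-3 ≈ 1.732; 5:4 ≈ 1.250; 4:3 ≈ 1.333.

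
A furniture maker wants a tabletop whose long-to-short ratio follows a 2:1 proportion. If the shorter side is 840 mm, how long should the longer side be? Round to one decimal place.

2:1 = 2.00000.
Longer side = 840 × 2.00000 ≈ 1680.000 → 1680.0 mm.

1680.0 mm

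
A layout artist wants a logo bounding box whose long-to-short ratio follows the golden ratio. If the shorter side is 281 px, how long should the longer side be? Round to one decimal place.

454.7 px

golden ratio ≈ 1.61803.
Longer side = 281 × 1.61803 ≈ 454.666 → 454.7 px.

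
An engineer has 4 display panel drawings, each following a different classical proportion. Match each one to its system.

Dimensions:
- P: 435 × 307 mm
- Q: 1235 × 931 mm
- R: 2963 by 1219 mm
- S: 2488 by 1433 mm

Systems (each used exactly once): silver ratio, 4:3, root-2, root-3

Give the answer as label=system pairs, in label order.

P = 435/307 ≈ 1.417 → root-2 (1.414)
Q = 1235/931 ≈ 1.327 → 4:3 (1.333)
R = 2963/1219 ≈ 2.431 → silver ratio (2.414)
S = 2488/1433 ≈ 1.736 → root-3 (1.732)

P=root-2, Q=4:3, R=silver ratio, S=root-3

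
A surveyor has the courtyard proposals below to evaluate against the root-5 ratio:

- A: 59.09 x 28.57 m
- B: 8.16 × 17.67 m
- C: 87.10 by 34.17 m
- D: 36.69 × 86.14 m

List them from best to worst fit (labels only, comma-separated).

B, D, A, C

Ratios: A = 59.09 / 28.57 ≈ 2.068; B = 17.67 / 8.16 ≈ 2.165; C = 87.10 / 34.17 ≈ 2.549; D = 86.14 / 36.69 ≈ 2.348.
|Δ from 2.236|: A 0.168; B 0.071; C 0.313; D 0.112.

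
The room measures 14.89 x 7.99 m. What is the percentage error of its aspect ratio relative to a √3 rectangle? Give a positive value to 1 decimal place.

Ratio = 14.89 / 7.99 ≈ 1.8636.
Ideal root-3 ≈ 1.7321. |1.8636 − 1.7321| / 1.7321 ≈ 7.59% → 7.6%.

7.6%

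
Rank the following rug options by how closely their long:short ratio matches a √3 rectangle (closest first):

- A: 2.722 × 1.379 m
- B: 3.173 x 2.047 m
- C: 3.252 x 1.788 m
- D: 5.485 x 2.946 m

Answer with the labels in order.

A: 2.722/1.379 ≈ 1.974 → |1.974 − 1.732| = 0.242
B: 3.173/2.047 ≈ 1.550 → |1.550 − 1.732| = 0.182
C: 3.252/1.788 ≈ 1.819 → |1.819 − 1.732| = 0.087
D: 5.485/2.946 ≈ 1.862 → |1.862 − 1.732| = 0.130

C, D, B, A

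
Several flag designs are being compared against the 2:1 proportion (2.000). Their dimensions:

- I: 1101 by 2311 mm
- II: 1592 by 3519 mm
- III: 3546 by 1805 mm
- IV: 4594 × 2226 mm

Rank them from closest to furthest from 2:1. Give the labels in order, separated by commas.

I: 2311/1101 ≈ 2.099 → |2.099 − 2.000| = 0.099
II: 3519/1592 ≈ 2.210 → |2.210 − 2.000| = 0.210
III: 3546/1805 ≈ 1.965 → |1.965 − 2.000| = 0.035
IV: 4594/2226 ≈ 2.064 → |2.064 − 2.000| = 0.064

III, IV, I, II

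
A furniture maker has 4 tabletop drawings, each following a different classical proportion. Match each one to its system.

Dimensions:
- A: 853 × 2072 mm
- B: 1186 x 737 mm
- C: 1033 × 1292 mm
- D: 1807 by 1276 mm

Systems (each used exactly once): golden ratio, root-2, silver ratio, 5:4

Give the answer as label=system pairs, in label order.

A=silver ratio, B=golden ratio, C=5:4, D=root-2

A = 2072/853 ≈ 2.429 → silver ratio (2.414)
B = 1186/737 ≈ 1.609 → golden ratio (1.618)
C = 1292/1033 ≈ 1.251 → 5:4 (1.250)
D = 1807/1276 ≈ 1.416 → root-2 (1.414)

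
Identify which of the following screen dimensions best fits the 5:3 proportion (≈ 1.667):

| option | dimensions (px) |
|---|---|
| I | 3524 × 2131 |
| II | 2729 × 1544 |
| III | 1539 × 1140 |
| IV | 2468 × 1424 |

I

Target 5:3 ≈ 1.667.
I: 1.654 (Δ0.013)  II: 1.767 (Δ0.100)  III: 1.350 (Δ0.317)  IV: 1.733 (Δ0.066)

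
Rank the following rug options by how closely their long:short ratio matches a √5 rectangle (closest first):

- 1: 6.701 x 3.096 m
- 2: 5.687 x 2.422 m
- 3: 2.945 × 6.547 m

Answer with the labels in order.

3, 1, 2

Ratios: 1 = 6.701 / 3.096 ≈ 2.164; 2 = 5.687 / 2.422 ≈ 2.348; 3 = 6.547 / 2.945 ≈ 2.223.
|Δ from 2.236|: 1 0.072; 2 0.112; 3 0.013.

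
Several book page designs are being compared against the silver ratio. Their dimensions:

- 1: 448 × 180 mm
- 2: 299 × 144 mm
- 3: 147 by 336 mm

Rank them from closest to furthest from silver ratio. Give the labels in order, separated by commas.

1: 448/180 ≈ 2.489 → |2.489 − 2.414| = 0.075
2: 299/144 ≈ 2.076 → |2.076 − 2.414| = 0.338
3: 336/147 ≈ 2.286 → |2.286 − 2.414| = 0.128

1, 3, 2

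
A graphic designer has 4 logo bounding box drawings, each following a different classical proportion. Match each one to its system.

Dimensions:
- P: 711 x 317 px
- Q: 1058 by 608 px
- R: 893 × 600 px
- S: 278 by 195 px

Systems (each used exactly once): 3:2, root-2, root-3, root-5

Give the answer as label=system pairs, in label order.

Ratios: P ≈ 2.243; Q ≈ 1.740; R ≈ 1.488; S ≈ 1.426.
Targets: 3:2 ≈ 1.500; root-2 ≈ 1.414; root-3 ≈ 1.732; root-5 ≈ 2.236.

P=root-5, Q=root-3, R=3:2, S=root-2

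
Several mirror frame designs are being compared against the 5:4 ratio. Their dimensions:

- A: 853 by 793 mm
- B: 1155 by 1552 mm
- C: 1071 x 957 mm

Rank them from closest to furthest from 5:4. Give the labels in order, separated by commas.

B, C, A

Ratios: A = 853 / 793 ≈ 1.076; B = 1552 / 1155 ≈ 1.344; C = 1071 / 957 ≈ 1.119.
|Δ from 1.250|: A 0.174; B 0.094; C 0.131.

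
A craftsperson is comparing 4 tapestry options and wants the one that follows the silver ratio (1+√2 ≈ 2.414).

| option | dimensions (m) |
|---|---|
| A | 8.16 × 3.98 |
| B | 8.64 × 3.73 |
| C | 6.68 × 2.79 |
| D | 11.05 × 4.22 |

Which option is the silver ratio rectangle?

C

Target silver ratio ≈ 2.414.
A: 2.050 (Δ0.364)  B: 2.316 (Δ0.098)  C: 2.394 (Δ0.020)  D: 2.618 (Δ0.204)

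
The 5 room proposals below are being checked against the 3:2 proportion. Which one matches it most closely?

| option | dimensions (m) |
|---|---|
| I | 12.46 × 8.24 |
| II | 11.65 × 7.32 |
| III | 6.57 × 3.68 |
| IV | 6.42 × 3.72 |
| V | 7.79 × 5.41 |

Target 3:2 ≈ 1.500.
I: 1.512 (Δ0.012)  II: 1.592 (Δ0.092)  III: 1.785 (Δ0.285)  IV: 1.726 (Δ0.226)  V: 1.440 (Δ0.060)

I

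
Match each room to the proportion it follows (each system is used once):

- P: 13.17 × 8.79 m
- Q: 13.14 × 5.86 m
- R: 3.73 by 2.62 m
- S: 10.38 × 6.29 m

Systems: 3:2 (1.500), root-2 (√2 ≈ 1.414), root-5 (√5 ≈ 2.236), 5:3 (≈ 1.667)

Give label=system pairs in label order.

P = 13.17/8.79 ≈ 1.498 → 3:2 (1.500)
Q = 13.14/5.86 ≈ 2.242 → root-5 (2.236)
R = 3.73/2.62 ≈ 1.424 → root-2 (1.414)
S = 10.38/6.29 ≈ 1.650 → 5:3 (1.667)

P=3:2, Q=root-5, R=root-2, S=5:3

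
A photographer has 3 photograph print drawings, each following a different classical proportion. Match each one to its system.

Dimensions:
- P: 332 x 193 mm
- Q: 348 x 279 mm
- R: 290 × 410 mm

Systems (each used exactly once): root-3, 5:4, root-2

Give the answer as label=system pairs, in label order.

Ratios: P ≈ 1.720; Q ≈ 1.247; R ≈ 1.414.
Targets: root-3 ≈ 1.732; 5:4 ≈ 1.250; root-2 ≈ 1.414.

P=root-3, Q=5:4, R=root-2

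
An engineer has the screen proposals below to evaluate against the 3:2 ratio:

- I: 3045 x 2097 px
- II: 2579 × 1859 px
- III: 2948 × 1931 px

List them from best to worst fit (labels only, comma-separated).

Ratios: I = 3045 / 2097 ≈ 1.452; II = 2579 / 1859 ≈ 1.387; III = 2948 / 1931 ≈ 1.527.
|Δ from 1.500|: I 0.048; II 0.113; III 0.027.

III, I, II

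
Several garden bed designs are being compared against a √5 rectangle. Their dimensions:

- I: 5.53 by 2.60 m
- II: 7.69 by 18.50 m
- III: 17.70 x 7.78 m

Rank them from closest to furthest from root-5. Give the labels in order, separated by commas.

III, I, II

I: 5.53/2.60 ≈ 2.127 → |2.127 − 2.236| = 0.109
II: 18.50/7.69 ≈ 2.406 → |2.406 − 2.236| = 0.170
III: 17.70/7.78 ≈ 2.275 → |2.275 − 2.236| = 0.039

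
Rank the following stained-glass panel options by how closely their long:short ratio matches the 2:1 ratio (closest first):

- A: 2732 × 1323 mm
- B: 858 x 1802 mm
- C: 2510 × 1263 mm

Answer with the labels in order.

A: 2732/1323 ≈ 2.065 → |2.065 − 2.000| = 0.065
B: 1802/858 ≈ 2.100 → |2.100 − 2.000| = 0.100
C: 2510/1263 ≈ 1.987 → |1.987 − 2.000| = 0.013

C, A, B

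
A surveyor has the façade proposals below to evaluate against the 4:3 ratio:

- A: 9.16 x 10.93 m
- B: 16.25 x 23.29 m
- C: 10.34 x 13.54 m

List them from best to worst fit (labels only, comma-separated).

Ratios: A = 10.93 / 9.16 ≈ 1.193; B = 23.29 / 16.25 ≈ 1.433; C = 13.54 / 10.34 ≈ 1.309.
|Δ from 1.333|: A 0.140; B 0.100; C 0.024.

C, B, A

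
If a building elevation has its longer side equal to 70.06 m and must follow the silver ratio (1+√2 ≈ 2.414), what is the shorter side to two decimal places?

silver ratio ≈ 2.41421.
Shorter side = 70.06 ÷ 2.41421 ≈ 29.0198 → 29.02 m.

29.02 m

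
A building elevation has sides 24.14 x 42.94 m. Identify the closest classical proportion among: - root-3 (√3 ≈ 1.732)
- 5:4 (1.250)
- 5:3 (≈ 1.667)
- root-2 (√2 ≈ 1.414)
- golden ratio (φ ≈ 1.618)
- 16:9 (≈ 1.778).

16:9

Ratio = 42.94 / 24.14 ≈ 1.779.
Distances: root-3 1.732 (Δ 0.047); 5:4 1.250 (Δ 0.529); 5:3 1.667 (Δ 0.112); root-2 1.414 (Δ 0.365); golden ratio 1.618 (Δ 0.161); 16:9 1.778 (Δ 0.001).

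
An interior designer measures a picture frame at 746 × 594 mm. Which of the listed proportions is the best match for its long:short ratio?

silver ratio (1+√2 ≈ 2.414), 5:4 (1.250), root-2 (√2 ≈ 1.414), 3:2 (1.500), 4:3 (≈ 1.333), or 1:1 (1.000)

5:4

Ratio = 746 / 594 ≈ 1.256.
Distances: silver ratio 2.414 (Δ 1.158); 5:4 1.250 (Δ 0.006); root-2 1.414 (Δ 0.158); 3:2 1.500 (Δ 0.244); 4:3 1.333 (Δ 0.077); 1:1 1.000 (Δ 0.256).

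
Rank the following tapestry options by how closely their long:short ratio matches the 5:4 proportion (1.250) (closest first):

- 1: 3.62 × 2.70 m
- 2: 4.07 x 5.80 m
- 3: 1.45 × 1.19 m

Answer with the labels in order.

3, 1, 2

1: 3.62/2.70 ≈ 1.341 → |1.341 − 1.250| = 0.091
2: 5.80/4.07 ≈ 1.425 → |1.425 − 1.250| = 0.175
3: 1.45/1.19 ≈ 1.218 → |1.218 − 1.250| = 0.032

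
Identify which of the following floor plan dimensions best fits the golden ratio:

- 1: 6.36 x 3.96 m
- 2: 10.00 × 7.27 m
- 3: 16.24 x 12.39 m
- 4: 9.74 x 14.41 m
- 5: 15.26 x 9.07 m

1

Target golden ratio ≈ 1.618.
1: 1.606 (Δ0.012)  2: 1.376 (Δ0.242)  3: 1.311 (Δ0.307)  4: 1.479 (Δ0.139)  5: 1.682 (Δ0.064)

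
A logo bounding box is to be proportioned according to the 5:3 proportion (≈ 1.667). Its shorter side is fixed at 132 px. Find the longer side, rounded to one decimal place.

220.0 px

5:3 ≈ 1.66667.
Longer side = 132 × 1.66667 ≈ 220.000 → 220.0 px.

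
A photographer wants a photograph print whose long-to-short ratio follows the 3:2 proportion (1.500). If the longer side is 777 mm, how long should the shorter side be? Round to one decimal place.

518.0 mm

3:2 = 1.50000.
Shorter side = 777 ÷ 1.50000 ≈ 518.000 → 518.0 mm.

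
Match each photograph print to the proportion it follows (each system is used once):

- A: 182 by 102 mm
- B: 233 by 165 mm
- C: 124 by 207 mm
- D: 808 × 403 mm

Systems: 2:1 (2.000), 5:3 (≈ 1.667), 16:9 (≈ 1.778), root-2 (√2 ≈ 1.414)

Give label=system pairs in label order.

A=16:9, B=root-2, C=5:3, D=2:1

Ratios: A ≈ 1.784; B ≈ 1.412; C ≈ 1.669; D ≈ 2.005.
Targets: 2:1 ≈ 2.000; 5:3 ≈ 1.667; 16:9 ≈ 1.778; root-2 ≈ 1.414.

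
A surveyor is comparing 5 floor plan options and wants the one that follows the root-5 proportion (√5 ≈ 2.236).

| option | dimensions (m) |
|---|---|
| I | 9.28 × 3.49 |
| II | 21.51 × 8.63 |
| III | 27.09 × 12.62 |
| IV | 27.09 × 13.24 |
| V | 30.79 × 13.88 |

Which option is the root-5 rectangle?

V

Ratios (long/short): I ≈ 2.659; II ≈ 2.492; III ≈ 2.147; IV ≈ 2.046; V ≈ 2.218.
root-5 ≈ 2.236; option V is nearest (Δ 0.018).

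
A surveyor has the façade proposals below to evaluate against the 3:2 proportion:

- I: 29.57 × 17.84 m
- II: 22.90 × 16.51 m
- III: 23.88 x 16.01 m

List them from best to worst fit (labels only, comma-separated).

III, II, I

Ratios: I = 29.57 / 17.84 ≈ 1.658; II = 22.90 / 16.51 ≈ 1.387; III = 23.88 / 16.01 ≈ 1.492.
|Δ from 1.500|: I 0.158; II 0.113; III 0.008.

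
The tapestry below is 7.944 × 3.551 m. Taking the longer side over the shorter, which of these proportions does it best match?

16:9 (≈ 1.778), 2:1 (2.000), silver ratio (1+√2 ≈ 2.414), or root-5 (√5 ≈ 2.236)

root-5

Ratio = 7.944 / 3.551 ≈ 2.237.
Distances: 16:9 1.778 (Δ 0.459); 2:1 2.000 (Δ 0.237); silver ratio 2.414 (Δ 0.177); root-5 2.236 (Δ 0.001).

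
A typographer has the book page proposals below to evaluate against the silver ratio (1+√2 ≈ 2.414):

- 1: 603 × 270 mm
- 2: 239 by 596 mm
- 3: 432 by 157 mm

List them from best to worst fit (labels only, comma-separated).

2, 1, 3

Ratios: 1 = 603 / 270 ≈ 2.233; 2 = 596 / 239 ≈ 2.494; 3 = 432 / 157 ≈ 2.752.
|Δ from 2.414|: 1 0.181; 2 0.080; 3 0.338.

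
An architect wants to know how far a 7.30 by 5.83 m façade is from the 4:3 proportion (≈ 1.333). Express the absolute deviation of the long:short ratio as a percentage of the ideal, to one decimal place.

Ratio = 7.30 / 5.83 ≈ 1.2521.
Ideal 4:3 ≈ 1.3333. |1.2521 − 1.3333| / 1.3333 ≈ 6.09% → 6.1%.

6.1%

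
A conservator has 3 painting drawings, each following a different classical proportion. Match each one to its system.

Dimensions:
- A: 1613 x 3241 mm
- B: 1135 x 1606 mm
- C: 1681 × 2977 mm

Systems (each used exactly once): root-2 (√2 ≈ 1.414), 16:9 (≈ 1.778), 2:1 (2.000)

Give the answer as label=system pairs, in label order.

A = 3241/1613 ≈ 2.009 → 2:1 (2.000)
B = 1606/1135 ≈ 1.415 → root-2 (1.414)
C = 2977/1681 ≈ 1.771 → 16:9 (1.778)

A=2:1, B=root-2, C=16:9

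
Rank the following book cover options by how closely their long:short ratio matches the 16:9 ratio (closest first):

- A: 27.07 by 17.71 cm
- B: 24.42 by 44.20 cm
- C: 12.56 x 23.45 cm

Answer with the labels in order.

B, C, A

A: 27.07/17.71 ≈ 1.529 → |1.529 − 1.778| = 0.249
B: 44.20/24.42 ≈ 1.810 → |1.810 − 1.778| = 0.032
C: 23.45/12.56 ≈ 1.867 → |1.867 − 1.778| = 0.089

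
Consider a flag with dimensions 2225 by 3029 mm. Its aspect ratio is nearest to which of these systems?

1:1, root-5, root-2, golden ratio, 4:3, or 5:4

4:3

3029/2225 ≈ 1.361. Nearest candidates are 4:3 (1.333, off by 0.028) and root-2 (1.414, off by 0.053).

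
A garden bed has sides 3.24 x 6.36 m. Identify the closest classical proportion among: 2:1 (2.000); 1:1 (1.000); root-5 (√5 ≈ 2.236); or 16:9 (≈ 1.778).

2:1

Ratio = 6.36 / 3.24 ≈ 1.963.
Distances: 2:1 2.000 (Δ 0.037); 1:1 1.000 (Δ 0.963); root-5 2.236 (Δ 0.273); 16:9 1.778 (Δ 0.185).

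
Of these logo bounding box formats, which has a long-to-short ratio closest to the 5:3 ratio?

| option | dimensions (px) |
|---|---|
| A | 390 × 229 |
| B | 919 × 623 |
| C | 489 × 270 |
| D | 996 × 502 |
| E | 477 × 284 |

Target 5:3 ≈ 1.667.
A: 1.703 (Δ0.036)  B: 1.475 (Δ0.192)  C: 1.811 (Δ0.144)  D: 1.984 (Δ0.317)  E: 1.680 (Δ0.013)

E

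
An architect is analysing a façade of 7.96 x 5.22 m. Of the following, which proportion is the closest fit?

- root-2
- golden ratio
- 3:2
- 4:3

3:2

7.96/5.22 ≈ 1.525. Nearest candidates are 3:2 (1.500, off by 0.025) and golden ratio (1.618, off by 0.093).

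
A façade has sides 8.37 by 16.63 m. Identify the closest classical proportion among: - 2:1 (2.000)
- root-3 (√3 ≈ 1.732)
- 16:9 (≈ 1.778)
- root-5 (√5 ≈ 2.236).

Ratio = 16.63 / 8.37 ≈ 1.987.
Distances: 2:1 2.000 (Δ 0.013); root-3 1.732 (Δ 0.255); 16:9 1.778 (Δ 0.209); root-5 2.236 (Δ 0.249).

2:1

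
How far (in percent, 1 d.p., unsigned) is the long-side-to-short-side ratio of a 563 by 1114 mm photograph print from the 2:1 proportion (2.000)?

1.1%

Ratio = 1114 / 563 ≈ 1.9787.
Ideal 2:1 = 2.0000. |1.9787 − 2.0000| / 2.0000 ≈ 1.07% → 1.1%.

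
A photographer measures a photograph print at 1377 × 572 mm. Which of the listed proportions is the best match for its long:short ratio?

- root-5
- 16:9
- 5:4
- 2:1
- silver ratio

Ratio = 1377 / 572 ≈ 2.407.
Distances: root-5 2.236 (Δ 0.171); 16:9 1.778 (Δ 0.629); 5:4 1.250 (Δ 1.157); 2:1 2.000 (Δ 0.407); silver ratio 2.414 (Δ 0.007).

silver ratio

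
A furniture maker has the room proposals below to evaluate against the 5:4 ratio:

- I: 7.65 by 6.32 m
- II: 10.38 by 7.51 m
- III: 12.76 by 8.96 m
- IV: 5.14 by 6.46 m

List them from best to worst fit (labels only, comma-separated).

IV, I, II, III

Ratios: I = 7.65 / 6.32 ≈ 1.210; II = 10.38 / 7.51 ≈ 1.382; III = 12.76 / 8.96 ≈ 1.424; IV = 6.46 / 5.14 ≈ 1.257.
|Δ from 1.250|: I 0.040; II 0.132; III 0.174; IV 0.007.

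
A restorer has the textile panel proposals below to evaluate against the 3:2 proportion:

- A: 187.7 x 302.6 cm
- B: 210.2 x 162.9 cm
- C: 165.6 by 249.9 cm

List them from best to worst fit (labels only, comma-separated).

C, A, B

A: 302.6/187.7 ≈ 1.612 → |1.612 − 1.500| = 0.112
B: 210.2/162.9 ≈ 1.290 → |1.290 − 1.500| = 0.210
C: 249.9/165.6 ≈ 1.509 → |1.509 − 1.500| = 0.009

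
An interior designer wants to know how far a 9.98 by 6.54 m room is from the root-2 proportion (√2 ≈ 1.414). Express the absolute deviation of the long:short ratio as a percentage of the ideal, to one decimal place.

Ratio = 9.98 / 6.54 ≈ 1.5260.
Ideal root-2 ≈ 1.4142. |1.5260 − 1.4142| / 1.4142 ≈ 7.91% → 7.9%.

7.9%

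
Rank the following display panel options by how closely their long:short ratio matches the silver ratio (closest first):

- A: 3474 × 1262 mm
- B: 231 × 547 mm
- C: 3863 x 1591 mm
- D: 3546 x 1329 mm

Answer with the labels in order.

A: 3474/1262 ≈ 2.753 → |2.753 − 2.414| = 0.339
B: 547/231 ≈ 2.368 → |2.368 − 2.414| = 0.046
C: 3863/1591 ≈ 2.428 → |2.428 − 2.414| = 0.014
D: 3546/1329 ≈ 2.668 → |2.668 − 2.414| = 0.254

C, B, D, A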